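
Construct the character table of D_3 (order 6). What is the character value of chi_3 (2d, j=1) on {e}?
Conjugacy classes: {e} of size 1, {r^1, r^2} of size 2, {s, sr, ..., sr^2} of size 3.
Character table:
  irrep \ class              {e} (size 1)  {r^1, r^2} (size 2)  {s, sr, ..., sr^2} (size 3)
  chi_1 (triv)               1             1                    1                          
  chi_2 (sign: r->1, s->-1)  1             1                    -1                         
  chi_3 (2d, j=1)            2             -1                   0                          

Spot check: chi_3 (2d, j=1) on {e} = 2.

Derivation: D_3 has order 2*3 = 6 with 3 conjugacy classes, hence 3 irreducibles. Sum of squared dims 1 + 1 + 4 = 6 = |G|. Linear characters come from the abelianisation; the 2-dimensional irreps have character r^k -> 2*cos(2*pi*j*k/3), reflections -> 0.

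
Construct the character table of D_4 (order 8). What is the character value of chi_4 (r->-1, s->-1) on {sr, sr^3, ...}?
Conjugacy classes: {e} of size 1, {r^2} of size 1, {r^1, r^3} of size 2, {s, sr^2, ...} of size 2, {sr, sr^3, ...} of size 2.
Character table:
  irrep \ class              {e} (size 1)  {r^2} (size 1)  {r^1, r^3} (size 2)  {s, sr^2, ...} (size 2)  {sr, sr^3, ...} (size 2)
  chi_1 (triv)               1             1               1                    1                        1                       
  chi_2 (sign: r->1, s->-1)  1             1               1                    -1                       -1                      
  chi_3 (r->-1, s->1)        1             1               -1                   1                        -1                      
  chi_4 (r->-1, s->-1)       1             1               -1                   -1                       1                       
  chi_5 (2d, j=1)            2             -2              0                    0                        0                       

Spot check: chi_4 (r->-1, s->-1) on {sr, sr^3, ...} = 1.

Why: D_4 has order 2*4 = 8 with 5 conjugacy classes, hence 5 irreducibles. Sum of squared dims 1 + 1 + 1 + 1 + 4 = 8 = |G|. Linear characters come from the abelianisation; the 2-dimensional irreps have character r^k -> 2*cos(2*pi*j*k/4), reflections -> 0.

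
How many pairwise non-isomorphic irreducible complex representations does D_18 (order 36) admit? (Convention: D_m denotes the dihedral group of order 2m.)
12

Working: The number of irreducible complex representations of a finite group equals its number of conjugacy classes. D_18 has 12 conjugacy classes (n/2 + 3 for n even), so D_18 (order 36) has exactly 12 irreducible complex representations.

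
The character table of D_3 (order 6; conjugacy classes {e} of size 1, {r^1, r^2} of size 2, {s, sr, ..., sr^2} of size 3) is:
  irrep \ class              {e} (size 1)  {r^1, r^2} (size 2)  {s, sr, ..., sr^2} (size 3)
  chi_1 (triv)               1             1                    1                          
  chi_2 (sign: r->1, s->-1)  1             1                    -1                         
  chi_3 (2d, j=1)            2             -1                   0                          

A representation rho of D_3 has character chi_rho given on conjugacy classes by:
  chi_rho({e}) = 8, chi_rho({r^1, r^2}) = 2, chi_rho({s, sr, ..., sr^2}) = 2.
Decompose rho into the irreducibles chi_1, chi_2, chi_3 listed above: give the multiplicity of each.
Multiplicities: chi_1: 3, chi_2: 1, chi_3: 2.

Reasoning: Use <chi_rho, chi> = (1/|G|) sum_C |C| * chi_rho(C) * conj(chi(C)) with |G| = 6 for each irreducible chi in the table:
  <chi_rho, chi_1> = (1/6)[1*(8)*conj(1) + 2*(2)*conj(1) + 3*(2)*conj(1)]
      = (1/6)[(8) + (4) + (6)] = 18/6 = 3
  <chi_rho, chi_2> = (1/6)[1*(8)*conj(1) + 2*(2)*conj(1) + 3*(2)*conj(-1)]
      = (1/6)[(8) + (4) + (-6)] = 6/6 = 1
  <chi_rho, chi_3> = (1/6)[1*(8)*conj(2) + 2*(2)*conj(-1) + 3*(2)*conj(0)]
      = (1/6)[(16) + (-4) + (0)] = 12/6 = 2
Dimension check: dim(rho) = sum (mult * dim) = 3*1 + 1*1 + 2*2 = 8 = chi_rho(e) = 8.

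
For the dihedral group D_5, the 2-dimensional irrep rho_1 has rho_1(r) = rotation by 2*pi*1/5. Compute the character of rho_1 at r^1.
chi_{rho_1}(r^1) = 2*cos(2*pi*1*1/5) = -1/2 + sqrt(5)/2

rho_1(r^1) is rotation by angle 2*pi*1*1/5, whose trace is 2*cos(2*pi*1*1/5) = -1/2 + sqrt(5)/2.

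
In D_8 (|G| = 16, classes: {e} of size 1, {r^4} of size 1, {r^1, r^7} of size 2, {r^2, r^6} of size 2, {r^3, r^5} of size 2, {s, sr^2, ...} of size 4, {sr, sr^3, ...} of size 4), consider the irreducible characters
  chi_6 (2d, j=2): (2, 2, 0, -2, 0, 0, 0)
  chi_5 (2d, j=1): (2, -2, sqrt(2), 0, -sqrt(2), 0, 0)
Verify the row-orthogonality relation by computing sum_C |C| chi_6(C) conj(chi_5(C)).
Sum = 0; so <chi_6, chi_5> = 0 (distinct irreducibles are orthogonal).

Derivation: Compute term by term over conjugacy classes (|C| * chi_6(C) * conj(chi_5(C))):
  1*(2)*conj(2) + 1*(2)*conj(-2) + 2*(0)*conj(sqrt(2)) + 2*(-2)*conj(0) + 2*(0)*conj(-sqrt(2)) + 4*(0)*conj(0) + 4*(0)*conj(0)
  = (4) + (-4) + (0) + (0) + (0) + (0) + (0)
  = 0.
Dividing by |G| = 16 gives 0/16 = 0, matching the row-orthogonality relation <chi_6, chi_5> = [chi_6 = chi_5].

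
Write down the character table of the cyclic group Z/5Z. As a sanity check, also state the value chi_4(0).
Character table of Z/5Z (irreps indexed chi_0,...,chi_4 with chi_k(m) = zeta_5^(k*m), zeta_5 = exp(2*pi*i/5)):
  irrep \ class  {0} (size 1)  {1} (size 1)    {2} (size 1)    {3} (size 1)    {4} (size 1)  
  chi_0          1             1               1               1               1             
  chi_1          1             exp(2*I*pi/5)   exp(4*I*pi/5)   exp(-4*I*pi/5)  exp(-2*I*pi/5)
  chi_2          1             exp(4*I*pi/5)   exp(-2*I*pi/5)  exp(2*I*pi/5)   exp(-4*I*pi/5)
  chi_3          1             exp(-4*I*pi/5)  exp(2*I*pi/5)   exp(-2*I*pi/5)  exp(4*I*pi/5) 
  chi_4          1             exp(-2*I*pi/5)  exp(-4*I*pi/5)  exp(4*I*pi/5)   exp(2*I*pi/5) 

Spot check: chi_4(0) = zeta_5^(4*0) = zeta_5^0 = 1.

Explanation: Z/5Z is abelian, so all 5 irreducible complex representations are 1-dimensional. They are given by chi_k(m) = zeta_5^(k*m) for k = 0,...,4. Row orthogonality: sum_m chi_k(m) conj(chi_l(m)) = 5 * [k = l].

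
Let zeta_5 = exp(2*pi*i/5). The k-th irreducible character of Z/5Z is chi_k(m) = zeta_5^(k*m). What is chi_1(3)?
chi_1(3) = zeta_5^3 = exp(-4*I*pi/5)

Derivation: chi_1(3) = zeta_5^(1*3) = zeta_5^3. Since zeta_5^5 = 1, this equals zeta_5^3 = exp(2*pi*i*3/5) = exp(-4*I*pi/5).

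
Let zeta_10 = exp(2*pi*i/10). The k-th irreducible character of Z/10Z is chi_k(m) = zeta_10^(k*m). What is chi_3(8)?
chi_3(8) = zeta_10^24 = exp(4*I*pi/5)

Argument: chi_3(8) = zeta_10^(3*8) = zeta_10^24. Since zeta_10^10 = 1, this equals zeta_10^4 = exp(2*pi*i*4/10) = exp(4*I*pi/5).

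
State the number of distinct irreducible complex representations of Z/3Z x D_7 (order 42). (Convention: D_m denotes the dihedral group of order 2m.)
15

Details: The number of irreducible complex representations of a finite group equals its number of conjugacy classes. For a direct product, #classes(G x H) = #classes(G) * #classes(H). Z/3Z has 3 classes (abelian), D_7 has 5 classes, so 3 * 5 = 15, so Z/3Z x D_7 (order 42) has exactly 15 irreducible complex representations.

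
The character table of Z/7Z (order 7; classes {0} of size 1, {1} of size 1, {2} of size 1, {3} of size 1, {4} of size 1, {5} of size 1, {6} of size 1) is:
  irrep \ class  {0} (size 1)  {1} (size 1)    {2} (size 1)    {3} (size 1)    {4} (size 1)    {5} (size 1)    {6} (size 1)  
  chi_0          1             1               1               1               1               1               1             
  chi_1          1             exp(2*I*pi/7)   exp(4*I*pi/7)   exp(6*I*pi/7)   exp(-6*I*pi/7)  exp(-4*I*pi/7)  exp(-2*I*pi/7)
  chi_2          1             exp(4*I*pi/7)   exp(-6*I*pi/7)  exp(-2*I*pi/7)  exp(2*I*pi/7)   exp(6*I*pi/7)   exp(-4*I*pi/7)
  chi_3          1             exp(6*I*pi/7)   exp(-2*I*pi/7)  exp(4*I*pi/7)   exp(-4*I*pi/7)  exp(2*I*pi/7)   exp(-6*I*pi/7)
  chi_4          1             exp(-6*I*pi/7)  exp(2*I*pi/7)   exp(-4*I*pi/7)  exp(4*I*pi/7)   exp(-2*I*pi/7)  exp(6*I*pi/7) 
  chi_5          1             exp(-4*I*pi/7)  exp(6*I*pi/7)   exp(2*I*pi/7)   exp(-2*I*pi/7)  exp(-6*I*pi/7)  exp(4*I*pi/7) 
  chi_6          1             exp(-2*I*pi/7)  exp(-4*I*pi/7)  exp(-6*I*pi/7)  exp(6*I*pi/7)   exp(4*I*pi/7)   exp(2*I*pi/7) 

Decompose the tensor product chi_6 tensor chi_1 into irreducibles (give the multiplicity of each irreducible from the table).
chi_6 tensor chi_1 = chi_0 (all other irreducibles have multiplicity 0).

Solution. The character of a tensor product is the pointwise product (chi_6 * chi_1)(C) = chi_6(C) * chi_1(C):
  {0}: (1)*(1), {1}: (exp(-2*I*pi/7))*(exp(2*I*pi/7)), {2}: (exp(-4*I*pi/7))*(exp(4*I*pi/7)), {3}: (exp(-6*I*pi/7))*(exp(6*I*pi/7)), {4}: (exp(6*I*pi/7))*(exp(-6*I*pi/7)), {5}: (exp(4*I*pi/7))*(exp(-4*I*pi/7)), {6}: (exp(2*I*pi/7))*(exp(-2*I*pi/7))
so (chi_6 * chi_1) takes values
  {0} -> 1, {1} -> 1, {2} -> 1, {3} -> 1, {4} -> 1, {5} -> 1, {6} -> 1.
Now take the inner product of this character with each irreducible chi from the table, <chi_6*chi_1, chi> = (1/7) sum_C |C| (chi_6*chi_1)(C) conj(chi(C)):
  <chi_6*chi_1, chi_0> = (1/7)[1*(1)*conj(1) + 1*(1)*conj(1) + 1*(1)*conj(1) + 1*(1)*conj(1) + 1*(1)*conj(1) + 1*(1)*conj(1) + 1*(1)*conj(1)]
      = (1/7)[(1) + (1) + (1) + (1) + (1) + (1) + (1)] = 7/7 = 1
  <chi_6*chi_1, chi_1> = (1/7)[1*(1)*conj(1) + 1*(1)*conj(exp(2*I*pi/7)) + 1*(1)*conj(exp(4*I*pi/7)) + 1*(1)*conj(exp(6*I*pi/7)) + 1*(1)*conj(exp(-6*I*pi/7)) + 1*(1)*conj(exp(-4*I*pi/7)) + 1*(1)*conj(exp(-2*I*pi/7))]
      = (1/7)[(1) + (exp(-2*I*pi/7)) + (exp(-4*I*pi/7)) + (exp(-6*I*pi/7)) + (exp(6*I*pi/7)) + (exp(4*I*pi/7)) + (exp(2*I*pi/7))] = 0/7 = 0
  <chi_6*chi_1, chi_2> = (1/7)[1*(1)*conj(1) + 1*(1)*conj(exp(4*I*pi/7)) + 1*(1)*conj(exp(-6*I*pi/7)) + 1*(1)*conj(exp(-2*I*pi/7)) + 1*(1)*conj(exp(2*I*pi/7)) + 1*(1)*conj(exp(6*I*pi/7)) + 1*(1)*conj(exp(-4*I*pi/7))]
      = (1/7)[(1) + (exp(-4*I*pi/7)) + (exp(6*I*pi/7)) + (exp(2*I*pi/7)) + (exp(-2*I*pi/7)) + (exp(-6*I*pi/7)) + (exp(4*I*pi/7))] = 0/7 = 0
  <chi_6*chi_1, chi_3> = (1/7)[1*(1)*conj(1) + 1*(1)*conj(exp(6*I*pi/7)) + 1*(1)*conj(exp(-2*I*pi/7)) + 1*(1)*conj(exp(4*I*pi/7)) + 1*(1)*conj(exp(-4*I*pi/7)) + 1*(1)*conj(exp(2*I*pi/7)) + 1*(1)*conj(exp(-6*I*pi/7))]
      = (1/7)[(1) + (exp(-6*I*pi/7)) + (exp(2*I*pi/7)) + (exp(-4*I*pi/7)) + (exp(4*I*pi/7)) + (exp(-2*I*pi/7)) + (exp(6*I*pi/7))] = 0/7 = 0
  <chi_6*chi_1, chi_4> = (1/7)[1*(1)*conj(1) + 1*(1)*conj(exp(-6*I*pi/7)) + 1*(1)*conj(exp(2*I*pi/7)) + 1*(1)*conj(exp(-4*I*pi/7)) + 1*(1)*conj(exp(4*I*pi/7)) + 1*(1)*conj(exp(-2*I*pi/7)) + 1*(1)*conj(exp(6*I*pi/7))]
      = (1/7)[(1) + (exp(6*I*pi/7)) + (exp(-2*I*pi/7)) + (exp(4*I*pi/7)) + (exp(-4*I*pi/7)) + (exp(2*I*pi/7)) + (exp(-6*I*pi/7))] = 0/7 = 0
  <chi_6*chi_1, chi_5> = (1/7)[1*(1)*conj(1) + 1*(1)*conj(exp(-4*I*pi/7)) + 1*(1)*conj(exp(6*I*pi/7)) + 1*(1)*conj(exp(2*I*pi/7)) + 1*(1)*conj(exp(-2*I*pi/7)) + 1*(1)*conj(exp(-6*I*pi/7)) + 1*(1)*conj(exp(4*I*pi/7))]
      = (1/7)[(1) + (exp(4*I*pi/7)) + (exp(-6*I*pi/7)) + (exp(-2*I*pi/7)) + (exp(2*I*pi/7)) + (exp(6*I*pi/7)) + (exp(-4*I*pi/7))] = 0/7 = 0
  <chi_6*chi_1, chi_6> = (1/7)[1*(1)*conj(1) + 1*(1)*conj(exp(-2*I*pi/7)) + 1*(1)*conj(exp(-4*I*pi/7)) + 1*(1)*conj(exp(-6*I*pi/7)) + 1*(1)*conj(exp(6*I*pi/7)) + 1*(1)*conj(exp(4*I*pi/7)) + 1*(1)*conj(exp(2*I*pi/7))]
      = (1/7)[(1) + (exp(2*I*pi/7)) + (exp(4*I*pi/7)) + (exp(6*I*pi/7)) + (exp(-6*I*pi/7)) + (exp(-4*I*pi/7)) + (exp(-2*I*pi/7))] = 0/7 = 0
(Exp terms are combined using exp(i*s)*conj(exp(i*t)) = exp(i*(s-t)), and sums of them are collapsed using the identity that for every m > 1 the m distinct m-th roots of unity sum to 0, e.g. 1 + exp(2*I*pi/3) + exp(-2*I*pi/3) = 0.)
Hence the multiplicities are chi_0: 1. Dimension check: dim(chi_6)*dim(chi_1) = 1*1 = 1 and sum (mult * dim) = 1*1 = 1.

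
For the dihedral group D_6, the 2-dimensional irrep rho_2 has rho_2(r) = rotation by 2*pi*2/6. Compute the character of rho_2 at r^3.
chi_{rho_2}(r^3) = 2*cos(2*pi*2*3/6) = 2

rho_2(r^3) is rotation by angle 2*pi*2*3/6, whose trace is 2*cos(2*pi*2*3/6) = 2.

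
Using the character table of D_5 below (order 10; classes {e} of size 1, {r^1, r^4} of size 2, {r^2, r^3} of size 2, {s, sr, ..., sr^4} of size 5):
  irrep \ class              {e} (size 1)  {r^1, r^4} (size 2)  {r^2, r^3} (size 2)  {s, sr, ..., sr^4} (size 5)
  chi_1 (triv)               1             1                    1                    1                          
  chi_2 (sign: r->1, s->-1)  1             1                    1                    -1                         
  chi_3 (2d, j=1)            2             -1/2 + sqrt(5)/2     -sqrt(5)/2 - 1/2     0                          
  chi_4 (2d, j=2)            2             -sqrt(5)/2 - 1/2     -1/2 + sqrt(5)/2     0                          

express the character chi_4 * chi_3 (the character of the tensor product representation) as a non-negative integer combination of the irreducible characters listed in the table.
chi_4 tensor chi_3 = chi_3 + chi_4 (all other irreducibles have multiplicity 0).

Reasoning: The character of a tensor product is the pointwise product (chi_4 * chi_3)(C) = chi_4(C) * chi_3(C):
  {e}: (2)*(2), {r^1, r^4}: (-sqrt(5)/2 - 1/2)*(-1/2 + sqrt(5)/2), {r^2, r^3}: (-1/2 + sqrt(5)/2)*(-sqrt(5)/2 - 1/2), {s, sr, ..., sr^4}: (0)*(0)
so (chi_4 * chi_3) takes values
  {e} -> 4, {r^1, r^4} -> -1, {r^2, r^3} -> -1, {s, sr, ..., sr^4} -> 0.
Now take the inner product of this character with each irreducible chi from the table, <chi_4*chi_3, chi> = (1/10) sum_C |C| (chi_4*chi_3)(C) conj(chi(C)):
  <chi_4*chi_3, chi_1> = (1/10)[1*(4)*conj(1) + 2*(-1)*conj(1) + 2*(-1)*conj(1) + 5*(0)*conj(1)]
      = (1/10)[(4) + (-2) + (-2) + (0)] = 0/10 = 0
  <chi_4*chi_3, chi_2> = (1/10)[1*(4)*conj(1) + 2*(-1)*conj(1) + 2*(-1)*conj(1) + 5*(0)*conj(-1)]
      = (1/10)[(4) + (-2) + (-2) + (0)] = 0/10 = 0
  <chi_4*chi_3, chi_3> = (1/10)[1*(4)*conj(2) + 2*(-1)*conj(-1/2 + sqrt(5)/2) + 2*(-1)*conj(-sqrt(5)/2 - 1/2) + 5*(0)*conj(0)]
      = (1/10)[(8) + (1 - sqrt(5)) + (1 + sqrt(5)) + (0)] = 10/10 = 1
  <chi_4*chi_3, chi_4> = (1/10)[1*(4)*conj(2) + 2*(-1)*conj(-sqrt(5)/2 - 1/2) + 2*(-1)*conj(-1/2 + sqrt(5)/2) + 5*(0)*conj(0)]
      = (1/10)[(8) + (1 + sqrt(5)) + (1 - sqrt(5)) + (0)] = 10/10 = 1
Hence the multiplicities are chi_3: 1, chi_4: 1. Dimension check: dim(chi_4)*dim(chi_3) = 2*2 = 4 and sum (mult * dim) = 1*2 + 1*2 = 4.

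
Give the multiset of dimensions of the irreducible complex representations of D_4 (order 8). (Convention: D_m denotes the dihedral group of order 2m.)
Dimensions: 1, 1, 1, 1, 2

Derivation: There are 5 irreducibles (= number of conjugacy classes). Their dimensions d_i satisfy sum d_i^2 = |G| = 8: 1 + 1 + 1 + 1 + 4 = 8.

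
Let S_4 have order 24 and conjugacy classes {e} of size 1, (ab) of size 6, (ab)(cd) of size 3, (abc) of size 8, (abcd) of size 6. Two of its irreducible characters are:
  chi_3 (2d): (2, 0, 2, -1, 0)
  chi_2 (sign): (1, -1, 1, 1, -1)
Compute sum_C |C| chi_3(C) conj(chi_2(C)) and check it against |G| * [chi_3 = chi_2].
Sum = 0; so <chi_3, chi_2> = 0 (distinct irreducibles are orthogonal).

Justification: Compute term by term over conjugacy classes (|C| * chi_3(C) * conj(chi_2(C))):
  1*(2)*conj(1) + 6*(0)*conj(-1) + 3*(2)*conj(1) + 8*(-1)*conj(1) + 6*(0)*conj(-1)
  = (2) + (0) + (6) + (-8) + (0)
  = 0.
Dividing by |G| = 24 gives 0/24 = 0, matching the row-orthogonality relation <chi_3, chi_2> = [chi_3 = chi_2].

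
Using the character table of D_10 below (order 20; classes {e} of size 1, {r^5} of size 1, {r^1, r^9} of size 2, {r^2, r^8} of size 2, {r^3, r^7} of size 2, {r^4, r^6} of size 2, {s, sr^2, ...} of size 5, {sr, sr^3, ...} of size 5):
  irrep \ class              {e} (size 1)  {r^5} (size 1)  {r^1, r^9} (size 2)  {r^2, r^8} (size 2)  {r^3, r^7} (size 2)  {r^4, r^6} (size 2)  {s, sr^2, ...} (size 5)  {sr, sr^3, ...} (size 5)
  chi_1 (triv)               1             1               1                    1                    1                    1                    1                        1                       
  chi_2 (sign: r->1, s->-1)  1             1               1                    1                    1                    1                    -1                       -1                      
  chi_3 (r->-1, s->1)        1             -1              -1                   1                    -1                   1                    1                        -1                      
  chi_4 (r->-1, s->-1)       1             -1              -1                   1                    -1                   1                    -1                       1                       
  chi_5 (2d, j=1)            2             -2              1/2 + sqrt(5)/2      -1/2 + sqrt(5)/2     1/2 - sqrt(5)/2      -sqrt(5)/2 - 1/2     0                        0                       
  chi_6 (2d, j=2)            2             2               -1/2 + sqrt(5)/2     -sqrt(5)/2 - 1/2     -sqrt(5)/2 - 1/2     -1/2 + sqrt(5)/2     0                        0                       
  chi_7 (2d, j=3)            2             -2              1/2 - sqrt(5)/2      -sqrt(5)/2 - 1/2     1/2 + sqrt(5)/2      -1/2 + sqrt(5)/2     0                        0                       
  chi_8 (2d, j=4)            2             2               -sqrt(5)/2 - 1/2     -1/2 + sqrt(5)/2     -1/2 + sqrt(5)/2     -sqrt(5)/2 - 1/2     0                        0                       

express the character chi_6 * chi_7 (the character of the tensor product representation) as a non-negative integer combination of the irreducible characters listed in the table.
chi_6 tensor chi_7 = chi_3 + chi_4 + chi_5 (all other irreducibles have multiplicity 0).

Derivation: The character of a tensor product is the pointwise product (chi_6 * chi_7)(C) = chi_6(C) * chi_7(C):
  {e}: (2)*(2), {r^5}: (2)*(-2), {r^1, r^9}: (-1/2 + sqrt(5)/2)*(1/2 - sqrt(5)/2), {r^2, r^8}: (-sqrt(5)/2 - 1/2)*(-sqrt(5)/2 - 1/2), {r^3, r^7}: (-sqrt(5)/2 - 1/2)*(1/2 + sqrt(5)/2), {r^4, r^6}: (-1/2 + sqrt(5)/2)*(-1/2 + sqrt(5)/2), {s, sr^2, ...}: (0)*(0), {sr, sr^3, ...}: (0)*(0)
so (chi_6 * chi_7) takes values
  {e} -> 4, {r^5} -> -4, {r^1, r^9} -> -3/2 + sqrt(5)/2, {r^2, r^8} -> sqrt(5)/2 + 3/2, {r^3, r^7} -> -3/2 - sqrt(5)/2, {r^4, r^6} -> 3/2 - sqrt(5)/2, {s, sr^2, ...} -> 0, {sr, sr^3, ...} -> 0.
Now take the inner product of this character with each irreducible chi from the table, <chi_6*chi_7, chi> = (1/20) sum_C |C| (chi_6*chi_7)(C) conj(chi(C)):
  <chi_6*chi_7, chi_1> = (1/20)[1*(4)*conj(1) + 1*(-4)*conj(1) + 2*(-3/2 + sqrt(5)/2)*conj(1) + 2*(sqrt(5)/2 + 3/2)*conj(1) + 2*(-3/2 - sqrt(5)/2)*conj(1) + 2*(3/2 - sqrt(5)/2)*conj(1) + 5*(0)*conj(1) + 5*(0)*conj(1)]
      = (1/20)[(4) + (-4) + (-3 + sqrt(5)) + (sqrt(5) + 3) + (-3 - sqrt(5)) + (3 - sqrt(5)) + (0) + (0)] = 0/20 = 0
  <chi_6*chi_7, chi_2> = (1/20)[1*(4)*conj(1) + 1*(-4)*conj(1) + 2*(-3/2 + sqrt(5)/2)*conj(1) + 2*(sqrt(5)/2 + 3/2)*conj(1) + 2*(-3/2 - sqrt(5)/2)*conj(1) + 2*(3/2 - sqrt(5)/2)*conj(1) + 5*(0)*conj(-1) + 5*(0)*conj(-1)]
      = (1/20)[(4) + (-4) + (-3 + sqrt(5)) + (sqrt(5) + 3) + (-3 - sqrt(5)) + (3 - sqrt(5)) + (0) + (0)] = 0/20 = 0
  <chi_6*chi_7, chi_3> = (1/20)[1*(4)*conj(1) + 1*(-4)*conj(-1) + 2*(-3/2 + sqrt(5)/2)*conj(-1) + 2*(sqrt(5)/2 + 3/2)*conj(1) + 2*(-3/2 - sqrt(5)/2)*conj(-1) + 2*(3/2 - sqrt(5)/2)*conj(1) + 5*(0)*conj(1) + 5*(0)*conj(-1)]
      = (1/20)[(4) + (4) + (3 - sqrt(5)) + (sqrt(5) + 3) + (sqrt(5) + 3) + (3 - sqrt(5)) + (0) + (0)] = 20/20 = 1
  <chi_6*chi_7, chi_4> = (1/20)[1*(4)*conj(1) + 1*(-4)*conj(-1) + 2*(-3/2 + sqrt(5)/2)*conj(-1) + 2*(sqrt(5)/2 + 3/2)*conj(1) + 2*(-3/2 - sqrt(5)/2)*conj(-1) + 2*(3/2 - sqrt(5)/2)*conj(1) + 5*(0)*conj(-1) + 5*(0)*conj(1)]
      = (1/20)[(4) + (4) + (3 - sqrt(5)) + (sqrt(5) + 3) + (sqrt(5) + 3) + (3 - sqrt(5)) + (0) + (0)] = 20/20 = 1
  <chi_6*chi_7, chi_5> = (1/20)[1*(4)*conj(2) + 1*(-4)*conj(-2) + 2*(-3/2 + sqrt(5)/2)*conj(1/2 + sqrt(5)/2) + 2*(sqrt(5)/2 + 3/2)*conj(-1/2 + sqrt(5)/2) + 2*(-3/2 - sqrt(5)/2)*conj(1/2 - sqrt(5)/2) + 2*(3/2 - sqrt(5)/2)*conj(-sqrt(5)/2 - 1/2) + 5*(0)*conj(0) + 5*(0)*conj(0)]
      = (1/20)[(8) + (8) + (1 - sqrt(5)) + (1 + sqrt(5)) + (1 + sqrt(5)) + (1 - sqrt(5)) + (0) + (0)] = 20/20 = 1
  <chi_6*chi_7, chi_6> = (1/20)[1*(4)*conj(2) + 1*(-4)*conj(2) + 2*(-3/2 + sqrt(5)/2)*conj(-1/2 + sqrt(5)/2) + 2*(sqrt(5)/2 + 3/2)*conj(-sqrt(5)/2 - 1/2) + 2*(-3/2 - sqrt(5)/2)*conj(-sqrt(5)/2 - 1/2) + 2*(3/2 - sqrt(5)/2)*conj(-1/2 + sqrt(5)/2) + 5*(0)*conj(0) + 5*(0)*conj(0)]
      = (1/20)[(8) + (-8) + (4 - 2*sqrt(5)) + (-2*sqrt(5) - 4) + (4 + 2*sqrt(5)) + (-4 + 2*sqrt(5)) + (0) + (0)] = 0/20 = 0
  <chi_6*chi_7, chi_7> = (1/20)[1*(4)*conj(2) + 1*(-4)*conj(-2) + 2*(-3/2 + sqrt(5)/2)*conj(1/2 - sqrt(5)/2) + 2*(sqrt(5)/2 + 3/2)*conj(-sqrt(5)/2 - 1/2) + 2*(-3/2 - sqrt(5)/2)*conj(1/2 + sqrt(5)/2) + 2*(3/2 - sqrt(5)/2)*conj(-1/2 + sqrt(5)/2) + 5*(0)*conj(0) + 5*(0)*conj(0)]
      = (1/20)[(8) + (8) + (-4 + 2*sqrt(5)) + (-2*sqrt(5) - 4) + (-2*sqrt(5) - 4) + (-4 + 2*sqrt(5)) + (0) + (0)] = 0/20 = 0
  <chi_6*chi_7, chi_8> = (1/20)[1*(4)*conj(2) + 1*(-4)*conj(2) + 2*(-3/2 + sqrt(5)/2)*conj(-sqrt(5)/2 - 1/2) + 2*(sqrt(5)/2 + 3/2)*conj(-1/2 + sqrt(5)/2) + 2*(-3/2 - sqrt(5)/2)*conj(-1/2 + sqrt(5)/2) + 2*(3/2 - sqrt(5)/2)*conj(-sqrt(5)/2 - 1/2) + 5*(0)*conj(0) + 5*(0)*conj(0)]
      = (1/20)[(8) + (-8) + (-1 + sqrt(5)) + (1 + sqrt(5)) + (-sqrt(5) - 1) + (1 - sqrt(5)) + (0) + (0)] = 0/20 = 0
Hence the multiplicities are chi_3: 1, chi_4: 1, chi_5: 1. Dimension check: dim(chi_6)*dim(chi_7) = 2*2 = 4 and sum (mult * dim) = 1*1 + 1*1 + 1*2 = 4.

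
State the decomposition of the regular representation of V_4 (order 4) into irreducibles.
Each irreducible V_i of dimension d_i appears with multiplicity d_i, i.e. rho_reg = (direct sum over all irreducibles V_i) d_i V_i. The irreducible dimensions for V_4 are 1, 1, 1, 1: 4 irreducibles of dimension 1, each with multiplicity 1. Total dimension 4*1*1 = 4 = |G|.

Explanation: General theorem: in the regular representation of a finite group G, each irreducible appears with multiplicity equal to its dimension. Check: dim(rho_reg) = sum d_i^2 = 1 + 1 + 1 + 1 = 4 = |G|.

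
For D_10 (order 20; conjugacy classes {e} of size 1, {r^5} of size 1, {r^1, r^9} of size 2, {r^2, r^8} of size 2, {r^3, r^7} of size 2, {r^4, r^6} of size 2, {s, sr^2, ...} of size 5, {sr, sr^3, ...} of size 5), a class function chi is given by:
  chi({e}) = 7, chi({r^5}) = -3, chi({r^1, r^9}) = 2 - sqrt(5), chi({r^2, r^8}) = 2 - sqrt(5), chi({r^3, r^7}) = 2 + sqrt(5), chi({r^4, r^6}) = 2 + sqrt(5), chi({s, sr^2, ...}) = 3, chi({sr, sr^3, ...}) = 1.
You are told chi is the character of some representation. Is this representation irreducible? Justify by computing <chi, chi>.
Not irreducible (reducible): <chi, chi> = 9 > 1.

Proof sketch: <chi, chi> = (1/|G|) sum_C |C| * |chi(C)|^2 = (1/20)[1*|7|^2 + 1*|-3|^2 + 2*|2 - sqrt(5)|^2 + 2*|2 - sqrt(5)|^2 + 2*|2 + sqrt(5)|^2 + 2*|2 + sqrt(5)|^2 + 5*|3|^2 + 5*|1|^2]
  = (1/20)[(49) + (9) + (18 - 8*sqrt(5)) + (18 - 8*sqrt(5)) + (8*sqrt(5) + 18) + (8*sqrt(5) + 18) + (45) + (5)] = 180/20 = 9.
A character is irreducible iff <chi, chi> = 1, so this representation is reducible.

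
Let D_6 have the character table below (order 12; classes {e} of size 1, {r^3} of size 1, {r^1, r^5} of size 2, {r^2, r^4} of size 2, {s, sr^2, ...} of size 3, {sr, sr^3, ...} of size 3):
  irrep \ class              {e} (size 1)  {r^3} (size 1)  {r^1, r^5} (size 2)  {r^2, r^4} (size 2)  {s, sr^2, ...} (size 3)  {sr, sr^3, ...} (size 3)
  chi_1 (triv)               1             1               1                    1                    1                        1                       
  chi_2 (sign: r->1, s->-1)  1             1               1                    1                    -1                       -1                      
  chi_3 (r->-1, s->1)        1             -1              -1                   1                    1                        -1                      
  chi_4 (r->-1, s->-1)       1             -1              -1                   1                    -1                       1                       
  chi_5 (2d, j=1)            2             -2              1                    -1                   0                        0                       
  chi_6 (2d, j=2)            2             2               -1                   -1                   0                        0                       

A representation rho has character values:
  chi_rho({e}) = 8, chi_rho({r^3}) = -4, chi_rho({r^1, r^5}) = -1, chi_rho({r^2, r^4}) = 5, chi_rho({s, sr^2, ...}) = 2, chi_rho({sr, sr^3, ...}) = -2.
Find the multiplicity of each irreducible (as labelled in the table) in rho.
Multiplicities: chi_1: 1, chi_2: 1, chi_3: 3, chi_4: 1, chi_5: 1, chi_6: 0.

Explanation: Use <chi_rho, chi> = (1/|G|) sum_C |C| * chi_rho(C) * conj(chi(C)) with |G| = 12 for each irreducible chi in the table:
  <chi_rho, chi_1> = (1/12)[1*(8)*conj(1) + 1*(-4)*conj(1) + 2*(-1)*conj(1) + 2*(5)*conj(1) + 3*(2)*conj(1) + 3*(-2)*conj(1)]
      = (1/12)[(8) + (-4) + (-2) + (10) + (6) + (-6)] = 12/12 = 1
  <chi_rho, chi_2> = (1/12)[1*(8)*conj(1) + 1*(-4)*conj(1) + 2*(-1)*conj(1) + 2*(5)*conj(1) + 3*(2)*conj(-1) + 3*(-2)*conj(-1)]
      = (1/12)[(8) + (-4) + (-2) + (10) + (-6) + (6)] = 12/12 = 1
  <chi_rho, chi_3> = (1/12)[1*(8)*conj(1) + 1*(-4)*conj(-1) + 2*(-1)*conj(-1) + 2*(5)*conj(1) + 3*(2)*conj(1) + 3*(-2)*conj(-1)]
      = (1/12)[(8) + (4) + (2) + (10) + (6) + (6)] = 36/12 = 3
  <chi_rho, chi_4> = (1/12)[1*(8)*conj(1) + 1*(-4)*conj(-1) + 2*(-1)*conj(-1) + 2*(5)*conj(1) + 3*(2)*conj(-1) + 3*(-2)*conj(1)]
      = (1/12)[(8) + (4) + (2) + (10) + (-6) + (-6)] = 12/12 = 1
  <chi_rho, chi_5> = (1/12)[1*(8)*conj(2) + 1*(-4)*conj(-2) + 2*(-1)*conj(1) + 2*(5)*conj(-1) + 3*(2)*conj(0) + 3*(-2)*conj(0)]
      = (1/12)[(16) + (8) + (-2) + (-10) + (0) + (0)] = 12/12 = 1
  <chi_rho, chi_6> = (1/12)[1*(8)*conj(2) + 1*(-4)*conj(2) + 2*(-1)*conj(-1) + 2*(5)*conj(-1) + 3*(2)*conj(0) + 3*(-2)*conj(0)]
      = (1/12)[(16) + (-8) + (2) + (-10) + (0) + (0)] = 0/12 = 0
Dimension check: dim(rho) = sum (mult * dim) = 1*1 + 1*1 + 3*1 + 1*1 + 1*2 + 0*2 = 8 = chi_rho(e) = 8.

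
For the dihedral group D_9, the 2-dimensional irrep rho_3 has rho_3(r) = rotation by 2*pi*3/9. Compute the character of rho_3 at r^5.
chi_{rho_3}(r^5) = 2*cos(2*pi*3*5/9) = -1

Derivation: rho_3(r^5) is rotation by angle 2*pi*3*5/9, whose trace is 2*cos(2*pi*3*5/9) = -1.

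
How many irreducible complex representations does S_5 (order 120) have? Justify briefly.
7

Derivation: The number of irreducible complex representations of a finite group equals its number of conjugacy classes. Conjugacy classes in S_5 correspond to cycle types, i.e. partitions of 5; there are p(5) = 7 of them, so S_5 (order 120) has exactly 7 irreducible complex representations.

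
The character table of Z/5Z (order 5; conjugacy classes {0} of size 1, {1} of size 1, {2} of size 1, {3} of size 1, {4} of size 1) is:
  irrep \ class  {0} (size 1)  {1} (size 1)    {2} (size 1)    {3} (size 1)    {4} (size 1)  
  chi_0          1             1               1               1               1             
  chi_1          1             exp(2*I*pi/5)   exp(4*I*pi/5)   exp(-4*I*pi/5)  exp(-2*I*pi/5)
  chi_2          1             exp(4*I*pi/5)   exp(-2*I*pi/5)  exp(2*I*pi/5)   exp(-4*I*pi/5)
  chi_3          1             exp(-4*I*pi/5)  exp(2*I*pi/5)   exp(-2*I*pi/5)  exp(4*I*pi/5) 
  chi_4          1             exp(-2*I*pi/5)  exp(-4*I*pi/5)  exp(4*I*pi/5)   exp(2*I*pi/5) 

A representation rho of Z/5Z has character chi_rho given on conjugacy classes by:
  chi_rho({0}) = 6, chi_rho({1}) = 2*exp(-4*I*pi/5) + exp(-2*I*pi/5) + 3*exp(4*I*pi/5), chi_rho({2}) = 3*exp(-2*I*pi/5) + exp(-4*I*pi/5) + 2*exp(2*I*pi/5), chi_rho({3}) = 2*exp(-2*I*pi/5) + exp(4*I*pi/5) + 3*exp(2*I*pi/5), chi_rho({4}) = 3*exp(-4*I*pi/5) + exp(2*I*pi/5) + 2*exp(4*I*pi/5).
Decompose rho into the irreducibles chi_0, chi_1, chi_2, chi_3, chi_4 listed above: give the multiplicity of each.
Multiplicities: chi_0: 0, chi_1: 0, chi_2: 3, chi_3: 2, chi_4: 1.

Working: Use <chi_rho, chi> = (1/|G|) sum_C |C| * chi_rho(C) * conj(chi(C)) with |G| = 5 for each irreducible chi in the table:
  <chi_rho, chi_0> = (1/5)[1*(6)*conj(1) + 1*(2*exp(-4*I*pi/5) + exp(-2*I*pi/5) + 3*exp(4*I*pi/5))*conj(1) + 1*(3*exp(-2*I*pi/5) + exp(-4*I*pi/5) + 2*exp(2*I*pi/5))*conj(1) + 1*(2*exp(-2*I*pi/5) + exp(4*I*pi/5) + 3*exp(2*I*pi/5))*conj(1) + 1*(3*exp(-4*I*pi/5) + exp(2*I*pi/5) + 2*exp(4*I*pi/5))*conj(1)]
      = (1/5)[(6) + (2*exp(-4*I*pi/5) + exp(-2*I*pi/5) + 3*exp(4*I*pi/5)) + (3*exp(-2*I*pi/5) + exp(-4*I*pi/5) + 2*exp(2*I*pi/5)) + (2*exp(-2*I*pi/5) + exp(4*I*pi/5) + 3*exp(2*I*pi/5)) + (3*exp(-4*I*pi/5) + exp(2*I*pi/5) + 2*exp(4*I*pi/5))] = 0/5 = 0
  <chi_rho, chi_1> = (1/5)[1*(6)*conj(1) + 1*(2*exp(-4*I*pi/5) + exp(-2*I*pi/5) + 3*exp(4*I*pi/5))*conj(exp(2*I*pi/5)) + 1*(3*exp(-2*I*pi/5) + exp(-4*I*pi/5) + 2*exp(2*I*pi/5))*conj(exp(4*I*pi/5)) + 1*(2*exp(-2*I*pi/5) + exp(4*I*pi/5) + 3*exp(2*I*pi/5))*conj(exp(-4*I*pi/5)) + 1*(3*exp(-4*I*pi/5) + exp(2*I*pi/5) + 2*exp(4*I*pi/5))*conj(exp(-2*I*pi/5))]
      = (1/5)[(6) + (exp(-4*I*pi/5) + 2*exp(4*I*pi/5) + 3*exp(2*I*pi/5)) + (2*exp(-2*I*pi/5) + exp(2*I*pi/5) + 3*exp(4*I*pi/5)) + (3*exp(-4*I*pi/5) + exp(-2*I*pi/5) + 2*exp(2*I*pi/5)) + (3*exp(-2*I*pi/5) + 2*exp(-4*I*pi/5) + exp(4*I*pi/5))] = 0/5 = 0
  <chi_rho, chi_2> = (1/5)[1*(6)*conj(1) + 1*(2*exp(-4*I*pi/5) + exp(-2*I*pi/5) + 3*exp(4*I*pi/5))*conj(exp(4*I*pi/5)) + 1*(3*exp(-2*I*pi/5) + exp(-4*I*pi/5) + 2*exp(2*I*pi/5))*conj(exp(-2*I*pi/5)) + 1*(2*exp(-2*I*pi/5) + exp(4*I*pi/5) + 3*exp(2*I*pi/5))*conj(exp(2*I*pi/5)) + 1*(3*exp(-4*I*pi/5) + exp(2*I*pi/5) + 2*exp(4*I*pi/5))*conj(exp(-4*I*pi/5))]
      = (1/5)[(6) + (3 + exp(4*I*pi/5) + 2*exp(2*I*pi/5)) + (3 + exp(-2*I*pi/5) + 2*exp(4*I*pi/5)) + (3 + 2*exp(-4*I*pi/5) + exp(2*I*pi/5)) + (3 + 2*exp(-2*I*pi/5) + exp(-4*I*pi/5))] = 15/5 = 3
  <chi_rho, chi_3> = (1/5)[1*(6)*conj(1) + 1*(2*exp(-4*I*pi/5) + exp(-2*I*pi/5) + 3*exp(4*I*pi/5))*conj(exp(-4*I*pi/5)) + 1*(3*exp(-2*I*pi/5) + exp(-4*I*pi/5) + 2*exp(2*I*pi/5))*conj(exp(2*I*pi/5)) + 1*(2*exp(-2*I*pi/5) + exp(4*I*pi/5) + 3*exp(2*I*pi/5))*conj(exp(-2*I*pi/5)) + 1*(3*exp(-4*I*pi/5) + exp(2*I*pi/5) + 2*exp(4*I*pi/5))*conj(exp(4*I*pi/5))]
      = (1/5)[(6) + (2 + 3*exp(-2*I*pi/5) + exp(2*I*pi/5)) + (2 + 3*exp(-4*I*pi/5) + exp(4*I*pi/5)) + (2 + exp(-4*I*pi/5) + 3*exp(4*I*pi/5)) + (2 + exp(-2*I*pi/5) + 3*exp(2*I*pi/5))] = 10/5 = 2
  <chi_rho, chi_4> = (1/5)[1*(6)*conj(1) + 1*(2*exp(-4*I*pi/5) + exp(-2*I*pi/5) + 3*exp(4*I*pi/5))*conj(exp(-2*I*pi/5)) + 1*(3*exp(-2*I*pi/5) + exp(-4*I*pi/5) + 2*exp(2*I*pi/5))*conj(exp(-4*I*pi/5)) + 1*(2*exp(-2*I*pi/5) + exp(4*I*pi/5) + 3*exp(2*I*pi/5))*conj(exp(4*I*pi/5)) + 1*(3*exp(-4*I*pi/5) + exp(2*I*pi/5) + 2*exp(4*I*pi/5))*conj(exp(2*I*pi/5))]
      = (1/5)[(6) + (1 + 2*exp(-2*I*pi/5) + 3*exp(-4*I*pi/5)) + (1 + 2*exp(-4*I*pi/5) + 3*exp(2*I*pi/5)) + (1 + 3*exp(-2*I*pi/5) + 2*exp(4*I*pi/5)) + (1 + 3*exp(4*I*pi/5) + 2*exp(2*I*pi/5))] = 5/5 = 1
(Exp terms are combined using exp(i*s)*conj(exp(i*t)) = exp(i*(s-t)), and sums of them are collapsed using the identity that for every m > 1 the m distinct m-th roots of unity sum to 0, e.g. 1 + exp(2*I*pi/3) + exp(-2*I*pi/3) = 0.)
Dimension check: dim(rho) = sum (mult * dim) = 0*1 + 0*1 + 3*1 + 2*1 + 1*1 = 6 = chi_rho(e) = 6.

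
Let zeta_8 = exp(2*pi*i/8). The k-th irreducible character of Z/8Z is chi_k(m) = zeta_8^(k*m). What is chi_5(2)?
chi_5(2) = zeta_8^10 = I

Argument: chi_5(2) = zeta_8^(5*2) = zeta_8^10. Since zeta_8^8 = 1, this equals zeta_8^2 = exp(2*pi*i*2/8) = I.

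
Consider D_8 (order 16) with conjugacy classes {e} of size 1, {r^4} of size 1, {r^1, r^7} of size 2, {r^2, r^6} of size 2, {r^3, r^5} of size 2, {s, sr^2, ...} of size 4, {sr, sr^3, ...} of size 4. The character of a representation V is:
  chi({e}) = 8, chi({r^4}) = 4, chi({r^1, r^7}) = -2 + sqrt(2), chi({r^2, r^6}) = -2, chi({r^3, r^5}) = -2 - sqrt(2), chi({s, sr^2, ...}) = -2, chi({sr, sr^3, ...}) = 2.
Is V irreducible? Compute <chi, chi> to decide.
Not irreducible (reducible): <chi, chi> = 9 > 1.

Explanation: <chi, chi> = (1/|G|) sum_C |C| * |chi(C)|^2 = (1/16)[1*|8|^2 + 1*|4|^2 + 2*|-2 + sqrt(2)|^2 + 2*|-2|^2 + 2*|-2 - sqrt(2)|^2 + 4*|-2|^2 + 4*|2|^2]
  = (1/16)[(64) + (16) + (12 - 8*sqrt(2)) + (8) + (8*sqrt(2) + 12) + (16) + (16)] = 144/16 = 9.
A character is irreducible iff <chi, chi> = 1, so this representation is reducible.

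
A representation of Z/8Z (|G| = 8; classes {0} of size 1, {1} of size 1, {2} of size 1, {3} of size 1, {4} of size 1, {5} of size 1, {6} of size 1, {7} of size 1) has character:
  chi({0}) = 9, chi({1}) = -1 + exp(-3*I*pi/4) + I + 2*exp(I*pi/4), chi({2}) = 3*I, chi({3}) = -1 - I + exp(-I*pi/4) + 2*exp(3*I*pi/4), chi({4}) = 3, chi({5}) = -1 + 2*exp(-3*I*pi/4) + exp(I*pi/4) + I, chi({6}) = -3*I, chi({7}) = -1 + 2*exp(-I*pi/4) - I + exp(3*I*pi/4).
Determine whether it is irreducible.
Not irreducible (reducible): <chi, chi> = 15 > 1.

Proof sketch: <chi, chi> = (1/|G|) sum_C |C| * |chi(C)|^2 = (1/8)[1*|9|^2 + 1*|-1 + exp(-3*I*pi/4) + I + 2*exp(I*pi/4)|^2 + 1*|3*I|^2 + 1*|-1 - I + exp(-I*pi/4) + 2*exp(3*I*pi/4)|^2 + 1*|3|^2 + 1*|-1 + 2*exp(-3*I*pi/4) + exp(I*pi/4) + I|^2 + 1*|-3*I|^2 + 1*|-1 + 2*exp(-I*pi/4) - I + exp(3*I*pi/4)|^2]
  = (1/8)[(81) + (3) + (9) + (3) + (9) + (3) + (9) + (3)] = 120/8 = 15.
(Exp terms are combined using exp(i*s)*conj(exp(i*t)) = exp(i*(s-t)), and sums of them are collapsed using the identity that for every m > 1 the m distinct m-th roots of unity sum to 0, e.g. 1 + exp(2*I*pi/3) + exp(-2*I*pi/3) = 0.)
A character is irreducible iff <chi, chi> = 1, so this representation is reducible.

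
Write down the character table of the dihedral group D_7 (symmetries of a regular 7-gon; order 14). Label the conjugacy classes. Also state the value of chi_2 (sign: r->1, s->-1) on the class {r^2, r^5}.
Conjugacy classes: {e} of size 1, {r^1, r^6} of size 2, {r^2, r^5} of size 2, {r^3, r^4} of size 2, {s, sr, ..., sr^6} of size 7.
Character table:
  irrep \ class              {e} (size 1)  {r^1, r^6} (size 2)  {r^2, r^5} (size 2)  {r^3, r^4} (size 2)  {s, sr, ..., sr^6} (size 7)
  chi_1 (triv)               1             1                    1                    1                    1                          
  chi_2 (sign: r->1, s->-1)  1             1                    1                    1                    -1                         
  chi_3 (2d, j=1)            2             2*cos(2*pi/7)        -2*cos(3*pi/7)       -2*cos(pi/7)         0                          
  chi_4 (2d, j=2)            2             -2*cos(3*pi/7)       -2*cos(pi/7)         2*cos(2*pi/7)        0                          
  chi_5 (2d, j=3)            2             -2*cos(pi/7)         2*cos(2*pi/7)        -2*cos(3*pi/7)       0                          

Spot check: chi_2 (sign: r->1, s->-1) on {r^2, r^5} = 1.

Why: D_7 has order 2*7 = 14 with 5 conjugacy classes, hence 5 irreducibles. Sum of squared dims 1 + 1 + 4 + 4 + 4 = 14 = |G|. Linear characters come from the abelianisation; the 2-dimensional irreps have character r^k -> 2*cos(2*pi*j*k/7), reflections -> 0.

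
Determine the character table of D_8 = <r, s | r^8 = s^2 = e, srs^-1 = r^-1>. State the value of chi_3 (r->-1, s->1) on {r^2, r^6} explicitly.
Conjugacy classes: {e} of size 1, {r^4} of size 1, {r^1, r^7} of size 2, {r^2, r^6} of size 2, {r^3, r^5} of size 2, {s, sr^2, ...} of size 4, {sr, sr^3, ...} of size 4.
Character table:
  irrep \ class              {e} (size 1)  {r^4} (size 1)  {r^1, r^7} (size 2)  {r^2, r^6} (size 2)  {r^3, r^5} (size 2)  {s, sr^2, ...} (size 4)  {sr, sr^3, ...} (size 4)
  chi_1 (triv)               1             1               1                    1                    1                    1                        1                       
  chi_2 (sign: r->1, s->-1)  1             1               1                    1                    1                    -1                       -1                      
  chi_3 (r->-1, s->1)        1             1               -1                   1                    -1                   1                        -1                      
  chi_4 (r->-1, s->-1)       1             1               -1                   1                    -1                   -1                       1                       
  chi_5 (2d, j=1)            2             -2              sqrt(2)              0                    -sqrt(2)             0                        0                       
  chi_6 (2d, j=2)            2             2               0                    -2                   0                    0                        0                       
  chi_7 (2d, j=3)            2             -2              -sqrt(2)             0                    sqrt(2)              0                        0                       

Spot check: chi_3 (r->-1, s->1) on {r^2, r^6} = 1.

Justification: D_8 has order 2*8 = 16 with 7 conjugacy classes, hence 7 irreducibles. Sum of squared dims 1 + 1 + 1 + 1 + 4 + 4 + 4 = 16 = |G|. Linear characters come from the abelianisation; the 2-dimensional irreps have character r^k -> 2*cos(2*pi*j*k/8), reflections -> 0.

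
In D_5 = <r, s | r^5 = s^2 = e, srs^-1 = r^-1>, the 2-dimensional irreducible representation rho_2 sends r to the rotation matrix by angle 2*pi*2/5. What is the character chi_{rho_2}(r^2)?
chi_{rho_2}(r^2) = 2*cos(2*pi*2*2/5) = -1/2 + sqrt(5)/2

Details: rho_2(r^2) is rotation by angle 2*pi*2*2/5, whose trace is 2*cos(2*pi*2*2/5) = -1/2 + sqrt(5)/2.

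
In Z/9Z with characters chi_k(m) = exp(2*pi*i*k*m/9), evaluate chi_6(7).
chi_6(7) = zeta_9^42 = exp(-2*I*pi/3)

Working: chi_6(7) = zeta_9^(6*7) = zeta_9^42. Since zeta_9^9 = 1, this equals zeta_9^6 = exp(2*pi*i*6/9) = exp(-2*I*pi/3).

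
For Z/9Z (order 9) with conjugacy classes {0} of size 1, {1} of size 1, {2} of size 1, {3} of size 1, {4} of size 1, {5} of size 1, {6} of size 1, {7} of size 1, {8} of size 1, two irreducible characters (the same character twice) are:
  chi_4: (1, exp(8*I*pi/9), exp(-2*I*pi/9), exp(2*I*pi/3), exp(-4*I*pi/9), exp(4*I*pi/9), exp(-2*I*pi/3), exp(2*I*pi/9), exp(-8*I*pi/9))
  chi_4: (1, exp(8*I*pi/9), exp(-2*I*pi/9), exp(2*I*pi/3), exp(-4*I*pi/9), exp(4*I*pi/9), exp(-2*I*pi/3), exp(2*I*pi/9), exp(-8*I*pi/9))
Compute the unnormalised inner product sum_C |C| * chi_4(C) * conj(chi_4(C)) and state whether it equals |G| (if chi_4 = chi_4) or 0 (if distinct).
Sum = 9 = |G| = 9; so <chi_4, chi_4> = 1 (norm-1 confirms irreducibility).

Argument: Compute term by term over conjugacy classes (|C| * chi_4(C) * conj(chi_4(C))):
  1*(1)*conj(1) + 1*(exp(8*I*pi/9))*conj(exp(8*I*pi/9)) + 1*(exp(-2*I*pi/9))*conj(exp(-2*I*pi/9)) + 1*(exp(2*I*pi/3))*conj(exp(2*I*pi/3)) + 1*(exp(-4*I*pi/9))*conj(exp(-4*I*pi/9)) + 1*(exp(4*I*pi/9))*conj(exp(4*I*pi/9)) + 1*(exp(-2*I*pi/3))*conj(exp(-2*I*pi/3)) + 1*(exp(2*I*pi/9))*conj(exp(2*I*pi/9)) + 1*(exp(-8*I*pi/9))*conj(exp(-8*I*pi/9))
  = (1) + (1) + (1) + (1) + (1) + (1) + (1) + (1) + (1)
  = 9.
(Exp terms are combined using exp(i*s)*conj(exp(i*t)) = exp(i*(s-t)), and sums of them are collapsed using the identity that for every m > 1 the m distinct m-th roots of unity sum to 0, e.g. 1 + exp(2*I*pi/3) + exp(-2*I*pi/3) = 0.)
Dividing by |G| = 9 gives 9/9 = 1, matching the row-orthogonality relation <chi_4, chi_4> = [chi_4 = chi_4].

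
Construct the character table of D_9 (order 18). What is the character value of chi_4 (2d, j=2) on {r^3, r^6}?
Conjugacy classes: {e} of size 1, {r^1, r^8} of size 2, {r^2, r^7} of size 2, {r^3, r^6} of size 2, {r^4, r^5} of size 2, {s, sr, ..., sr^8} of size 9.
Character table:
  irrep \ class              {e} (size 1)  {r^1, r^8} (size 2)  {r^2, r^7} (size 2)  {r^3, r^6} (size 2)  {r^4, r^5} (size 2)  {s, sr, ..., sr^8} (size 9)
  chi_1 (triv)               1             1                    1                    1                    1                    1                          
  chi_2 (sign: r->1, s->-1)  1             1                    1                    1                    1                    -1                         
  chi_3 (2d, j=1)            2             2*cos(2*pi/9)        2*cos(4*pi/9)        -1                   -2*cos(pi/9)         0                          
  chi_4 (2d, j=2)            2             2*cos(4*pi/9)        -2*cos(pi/9)         -1                   2*cos(2*pi/9)        0                          
  chi_5 (2d, j=3)            2             -1                   -1                   2                    -1                   0                          
  chi_6 (2d, j=4)            2             -2*cos(pi/9)         2*cos(2*pi/9)        -1                   2*cos(4*pi/9)        0                          

Spot check: chi_4 (2d, j=2) on {r^3, r^6} = -1.

Derivation: D_9 has order 2*9 = 18 with 6 conjugacy classes, hence 6 irreducibles. Sum of squared dims 1 + 1 + 4 + 4 + 4 + 4 = 18 = |G|. Linear characters come from the abelianisation; the 2-dimensional irreps have character r^k -> 2*cos(2*pi*j*k/9), reflections -> 0.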